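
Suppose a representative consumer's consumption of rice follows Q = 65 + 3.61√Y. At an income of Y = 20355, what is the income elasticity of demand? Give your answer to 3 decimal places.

At Y = 20355: Q = 580.042.
dQ/dY = 3.61/(2√Y) = 0.0126515 at this income.
η = (dQ/dY)·(Y/Q) = 0.0126515 × (20355/580.042) = 0.444.

0.444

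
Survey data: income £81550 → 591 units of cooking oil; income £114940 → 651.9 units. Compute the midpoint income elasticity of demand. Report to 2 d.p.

0.29

ΔQ = 651.9 − 591 = 60.9; midpoint Q̄ = (591 + 651.9)/2 = 621.45.
ΔI = 114940 − 81550 = 33390; midpoint Ī = (81550 + 114940)/2 = 98245.
η = (ΔQ/Q̄) ÷ (ΔI/Ī) = (60.9/621.45) ÷ (33390/98245) = 0.29.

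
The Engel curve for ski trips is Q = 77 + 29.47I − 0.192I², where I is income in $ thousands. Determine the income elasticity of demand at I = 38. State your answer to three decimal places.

0.615

At I = 38: Q = 919.6120.
dQ/dI = 29.47 − 0.384I = 14.87800.
η = (dQ/dI)·(I/Q) = 14.87800 × (38/919.6120) = 0.615.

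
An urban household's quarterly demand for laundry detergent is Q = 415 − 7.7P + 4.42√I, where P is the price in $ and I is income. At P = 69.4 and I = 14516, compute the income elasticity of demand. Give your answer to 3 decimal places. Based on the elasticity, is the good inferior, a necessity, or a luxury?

At P = 69.4, I = 14516: Q = 413.152.
Holding P constant, ∂Q/∂I = 4.42/(2√I) = 0.0183429.
η_I = (∂Q/∂I)·(I/Q) = 0.0183429 × (14516/413.152) = 0.644.
Since 0 < η < 1, this is a necessity.

0.644 (necessity)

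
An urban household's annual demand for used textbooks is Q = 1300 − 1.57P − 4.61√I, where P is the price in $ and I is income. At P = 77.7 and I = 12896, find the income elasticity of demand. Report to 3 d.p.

-0.400

At P = 77.7, I = 12896: Q = 654.497.
Holding P constant, ∂Q/∂I = -4.61/(2√I) = -0.0202975.
η_I = (∂Q/∂I)·(I/Q) = -0.0202975 × (12896/654.497) = -0.400.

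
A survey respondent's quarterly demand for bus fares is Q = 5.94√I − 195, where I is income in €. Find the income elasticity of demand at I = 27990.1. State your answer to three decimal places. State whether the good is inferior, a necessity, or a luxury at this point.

At I = 27990.1: Q = 798.776.
dQ/dI = 5.94/(2√I) = 0.0177523 at this income.
η = (dQ/dI)·(I/Q) = 0.0177523 × (27990.1/798.776) = 0.622.
Since 0 < η < 1, the good is a necessity.

0.622 (necessity)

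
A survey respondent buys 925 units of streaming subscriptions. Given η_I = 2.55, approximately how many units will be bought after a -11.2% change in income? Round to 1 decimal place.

%ΔQ ≈ η × %ΔI = 2.55 × (-11.2%) = -28.56%.
New Q ≈ 925 × (1 − 0.2856) = 660.8.

660.8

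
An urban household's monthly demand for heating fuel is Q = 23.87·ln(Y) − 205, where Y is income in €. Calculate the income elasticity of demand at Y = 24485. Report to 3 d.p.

0.659

At Y = 24485: Q = 36.226.
dQ/dY = 23.87/Y = 0.000974883 at this income.
η = (dQ/dY)·(Y/Q) = 0.000974883 × (24485/36.226) = 0.659.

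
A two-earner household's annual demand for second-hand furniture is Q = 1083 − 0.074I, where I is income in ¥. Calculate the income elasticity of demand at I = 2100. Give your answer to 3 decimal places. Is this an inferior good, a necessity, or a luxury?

-0.168 (inferior good)

At I = 2100: Q = 927.600.
dQ/dI = −0.074.
η = (dQ/dI)·(I/Q) = -0.074 × (2100/927.600) = -0.168.
Since η < 0, the good is an inferior good.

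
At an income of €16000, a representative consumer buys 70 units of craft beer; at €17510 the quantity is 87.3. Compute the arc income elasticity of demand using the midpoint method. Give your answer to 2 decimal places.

ΔQ = 87.3 − 70 = 17.3; midpoint Q̄ = (70 + 87.3)/2 = 78.65.
ΔI = 17510 − 16000 = 1510; midpoint Ī = (16000 + 17510)/2 = 16755.
η = (ΔQ/Q̄) ÷ (ΔI/Ī) = (17.3/78.65) ÷ (1510/16755) = 2.44.

2.44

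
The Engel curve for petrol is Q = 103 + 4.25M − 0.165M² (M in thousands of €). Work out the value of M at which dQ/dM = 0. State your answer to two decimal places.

dQ/dM = 4.25 − 0.33M.
The good is inferior where dQ/dM < 0. Setting dQ/dM = 0 gives M = 4.25 / 0.33 = 12.88.

12.88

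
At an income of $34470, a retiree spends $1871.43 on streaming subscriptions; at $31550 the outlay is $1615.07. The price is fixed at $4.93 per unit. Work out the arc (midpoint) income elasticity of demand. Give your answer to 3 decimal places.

With a constant price, Q₁ = 1871.43/4.93 = 379.600 and Q₂ = 1615.07/4.93 = 327.600 (equivalently, work directly with expenditure since P cancels).
Midpoint %ΔQ = (1615.07 − 1871.43)/1743.25 = -0.14706; midpoint %ΔI = (31550 − 34470)/33010 = -0.08846.
η = -0.14706 / -0.08846 = 1.662.

1.662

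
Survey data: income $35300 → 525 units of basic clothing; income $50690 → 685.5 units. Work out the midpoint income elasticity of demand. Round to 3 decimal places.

ΔQ = 685.5 − 525 = 160.5; midpoint Q̄ = (525 + 685.5)/2 = 605.25.
ΔI = 50690 − 35300 = 15390; midpoint Ī = (35300 + 50690)/2 = 42995.
η = (ΔQ/Q̄) ÷ (ΔI/Ī) = (160.5/605.25) ÷ (15390/42995) = 0.741.

0.741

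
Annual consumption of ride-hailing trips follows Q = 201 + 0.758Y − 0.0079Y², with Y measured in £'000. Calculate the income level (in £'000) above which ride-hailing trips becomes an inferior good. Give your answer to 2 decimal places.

dQ/dY = 0.758 − 0.0158Y.
The good is inferior where dQ/dY < 0. Setting dQ/dY = 0 gives Y = 0.758 / 0.0158 = 47.97.

47.97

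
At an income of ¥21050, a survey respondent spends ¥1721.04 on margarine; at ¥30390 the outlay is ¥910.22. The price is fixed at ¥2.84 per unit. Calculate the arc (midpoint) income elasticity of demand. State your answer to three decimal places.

-1.697

With a constant price, Q₁ = 1721.04/2.84 = 606.000 and Q₂ = 910.22/2.84 = 320.500 (equivalently, work directly with expenditure since P cancels).
Midpoint %ΔQ = (910.22 − 1721.04)/1315.63 = -0.61630; midpoint %ΔI = (30390 − 21050)/25720 = 0.36314.
η = -0.61630 / 0.36314 = -1.697.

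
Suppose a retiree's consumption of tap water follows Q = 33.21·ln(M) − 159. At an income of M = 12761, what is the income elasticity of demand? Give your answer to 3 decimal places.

0.214

At M = 12761: Q = 154.972.
dQ/dM = 33.21/M = 0.00260246 at this income.
η = (dQ/dM)·(M/Q) = 0.00260246 × (12761/154.972) = 0.214.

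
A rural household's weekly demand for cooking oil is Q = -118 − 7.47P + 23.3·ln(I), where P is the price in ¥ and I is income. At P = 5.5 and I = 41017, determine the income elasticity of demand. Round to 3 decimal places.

At P = 5.5, I = 41017: Q = 88.402.
Holding P constant, ∂Q/∂I = 23.3/I = 0.000568057.
η_I = (∂Q/∂I)·(I/Q) = 0.000568057 × (41017/88.402) = 0.264.

0.264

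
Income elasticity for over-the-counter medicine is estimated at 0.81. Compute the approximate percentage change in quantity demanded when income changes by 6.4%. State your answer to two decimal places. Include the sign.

%ΔQ ≈ η × %ΔI = 0.81 × 6.4% = 5.18%.

5.18%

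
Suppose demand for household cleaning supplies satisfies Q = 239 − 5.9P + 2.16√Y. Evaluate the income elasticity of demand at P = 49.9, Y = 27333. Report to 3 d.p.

0.592

At P = 49.9, Y = 27333: Q = 301.696.
Holding P constant, ∂Q/∂Y = 2.16/(2√Y) = 0.00653251.
η_Y = (∂Q/∂Y)·(Y/Q) = 0.00653251 × (27333/301.696) = 0.592.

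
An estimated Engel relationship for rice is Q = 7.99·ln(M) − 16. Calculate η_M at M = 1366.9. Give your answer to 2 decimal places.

0.19

At M = 1366.9: Q = 41.690.
dQ/dM = 7.99/M = 0.00584534 at this income.
η = (dQ/dM)·(M/Q) = 0.00584534 × (1366.9/41.690) = 0.19.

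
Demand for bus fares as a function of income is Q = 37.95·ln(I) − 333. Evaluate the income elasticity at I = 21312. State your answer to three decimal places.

At I = 21312: Q = 45.249.
dQ/dI = 37.95/I = 0.00178069 at this income.
η = (dQ/dI)·(I/Q) = 0.00178069 × (21312/45.249) = 0.839.

0.839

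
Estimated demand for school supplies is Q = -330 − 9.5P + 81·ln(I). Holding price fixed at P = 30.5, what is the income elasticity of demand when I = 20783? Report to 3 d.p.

0.437

At P = 30.5, I = 20783: Q = 185.543.
Holding P constant, ∂Q/∂I = 81/I = 0.00389742.
η_I = (∂Q/∂I)·(I/Q) = 0.00389742 × (20783/185.543) = 0.437.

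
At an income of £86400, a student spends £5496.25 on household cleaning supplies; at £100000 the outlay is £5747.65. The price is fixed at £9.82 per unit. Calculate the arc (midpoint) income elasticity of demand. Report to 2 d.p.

With a constant price, Q₁ = 5496.25/9.82 = 559.700 and Q₂ = 5747.65/9.82 = 585.300 (equivalently, work directly with expenditure since P cancels).
Midpoint %ΔQ = (5747.65 − 5496.25)/5621.95 = 0.04472; midpoint %ΔI = (100000 − 86400)/93200 = 0.14592.
η = 0.04472 / 0.14592 = 0.31.

0.31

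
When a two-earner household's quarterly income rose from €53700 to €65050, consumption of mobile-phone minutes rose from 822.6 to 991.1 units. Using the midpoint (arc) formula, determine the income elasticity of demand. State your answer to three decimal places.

0.972

ΔQ = 991.1 − 822.6 = 168.5; midpoint Q̄ = (822.6 + 991.1)/2 = 906.85.
ΔI = 65050 − 53700 = 11350; midpoint Ī = (53700 + 65050)/2 = 59375.
η = (ΔQ/Q̄) ÷ (ΔI/Ī) = (168.5/906.85) ÷ (11350/59375) = 0.972.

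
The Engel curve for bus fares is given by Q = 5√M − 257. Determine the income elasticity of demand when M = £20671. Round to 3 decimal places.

0.778

At M = 20671: Q = 461.871.
dQ/dM = 5/(2√M) = 0.0173884 at this income.
η = (dQ/dM)·(M/Q) = 0.0173884 × (20671/461.871) = 0.778.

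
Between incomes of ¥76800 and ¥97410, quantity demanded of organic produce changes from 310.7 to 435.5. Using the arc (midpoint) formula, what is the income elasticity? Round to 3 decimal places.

ΔQ = 435.5 − 310.7 = 124.8; midpoint Q̄ = (310.7 + 435.5)/2 = 373.1.
ΔI = 97410 − 76800 = 20610; midpoint Ī = (76800 + 97410)/2 = 87105.
η = (ΔQ/Q̄) ÷ (ΔI/Ī) = (124.8/373.1) ÷ (20610/87105) = 1.414.

1.414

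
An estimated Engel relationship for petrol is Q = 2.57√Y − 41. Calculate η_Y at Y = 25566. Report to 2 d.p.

0.56

At Y = 25566: Q = 369.927.
dQ/dY = 2.57/(2√Y) = 0.00803659 at this income.
η = (dQ/dY)·(Y/Q) = 0.00803659 × (25566/369.927) = 0.56.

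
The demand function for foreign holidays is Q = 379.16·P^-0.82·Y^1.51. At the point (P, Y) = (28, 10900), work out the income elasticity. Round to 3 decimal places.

1.510

For a multiplicative demand Q = A·P^α·Y^β, the income elasticity is β everywhere.
Here β = 1.51, so η = 1.510.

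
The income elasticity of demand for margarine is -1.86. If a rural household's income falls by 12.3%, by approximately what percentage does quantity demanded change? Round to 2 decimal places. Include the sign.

22.88%

%ΔQ ≈ η × %ΔI = -1.86 × (-12.3%) = 22.88%.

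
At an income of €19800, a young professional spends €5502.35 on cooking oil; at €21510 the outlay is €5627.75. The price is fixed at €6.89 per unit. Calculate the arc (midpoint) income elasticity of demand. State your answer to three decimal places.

With a constant price, Q₁ = 5502.35/6.89 = 798.599 and Q₂ = 5627.75/6.89 = 816.800 (equivalently, work directly with expenditure since P cancels).
Midpoint %ΔQ = (5627.75 − 5502.35)/5565.05 = 0.02253; midpoint %ΔI = (21510 − 19800)/20655 = 0.08279.
η = 0.02253 / 0.08279 = 0.272.

0.272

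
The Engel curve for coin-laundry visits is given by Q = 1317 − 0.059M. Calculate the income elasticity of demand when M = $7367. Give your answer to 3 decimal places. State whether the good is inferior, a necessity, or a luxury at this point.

-0.493 (inferior good)

At M = 7367: Q = 882.347.
dQ/dM = −0.059.
η = (dQ/dM)·(M/Q) = -0.059 × (7367/882.347) = -0.493.
Since η < 0, the good is an inferior good.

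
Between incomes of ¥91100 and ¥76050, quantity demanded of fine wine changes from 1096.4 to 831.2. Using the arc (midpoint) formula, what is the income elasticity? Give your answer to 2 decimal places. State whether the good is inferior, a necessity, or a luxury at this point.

ΔQ = 831.2 − 1096.4 = -265.2; midpoint Q̄ = (1096.4 + 831.2)/2 = 963.8.
ΔI = 76050 − 91100 = -15050; midpoint Ī = (91100 + 76050)/2 = 83575.
η = (ΔQ/Q̄) ÷ (ΔI/Ī) = (-265.2/963.8) ÷ (-15050/83575) = 1.53.
η > 1 ⇒ luxury.

1.53 (luxury)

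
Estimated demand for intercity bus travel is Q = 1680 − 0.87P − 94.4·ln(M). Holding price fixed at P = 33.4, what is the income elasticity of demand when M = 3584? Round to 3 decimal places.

-0.107

At P = 33.4, M = 3584: Q = 878.350.
Holding P constant, ∂Q/∂M = -94.4/M = -0.0263393.
η_M = (∂Q/∂M)·(M/Q) = -0.0263393 × (3584/878.350) = -0.107.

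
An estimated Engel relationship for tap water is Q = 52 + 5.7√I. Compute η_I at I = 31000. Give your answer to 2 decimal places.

At I = 31000: Q = 1055.589.
dQ/dI = 5.7/(2√I) = 0.0161869 at this income.
η = (dQ/dI)·(I/Q) = 0.0161869 × (31000/1055.589) = 0.48.

0.48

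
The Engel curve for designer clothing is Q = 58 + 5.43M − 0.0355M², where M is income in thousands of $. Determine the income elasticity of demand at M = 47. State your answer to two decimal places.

0.42

At M = 47: Q = 234.7905.
dQ/dM = 5.43 − 0.071M = 2.09300.
η = (dQ/dM)·(M/Q) = 2.09300 × (47/234.7905) = 0.42.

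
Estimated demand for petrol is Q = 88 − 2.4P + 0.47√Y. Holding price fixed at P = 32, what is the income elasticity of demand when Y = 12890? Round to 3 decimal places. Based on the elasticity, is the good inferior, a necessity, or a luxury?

0.413 (necessity)

At P = 32, Y = 12890: Q = 64.561.
Holding P constant, ∂Q/∂Y = 0.47/(2√Y) = 0.00206986.
η_Y = (∂Q/∂Y)·(Y/Q) = 0.00206986 × (12890/64.561) = 0.413.
Since 0 < η < 1, this is a necessity.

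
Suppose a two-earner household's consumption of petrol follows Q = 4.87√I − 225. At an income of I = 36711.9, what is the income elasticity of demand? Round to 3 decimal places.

At I = 36711.9: Q = 708.109.
dQ/dI = 4.87/(2√I) = 0.0127085 at this income.
η = (dQ/dI)·(I/Q) = 0.0127085 × (36711.9/708.109) = 0.659.

0.659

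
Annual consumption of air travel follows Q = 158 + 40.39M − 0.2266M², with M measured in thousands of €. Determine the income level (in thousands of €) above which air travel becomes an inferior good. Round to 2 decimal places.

89.12

dQ/dM = 40.39 − 0.4532M.
The good is inferior where dQ/dM < 0. Setting dQ/dM = 0 gives M = 40.39 / 0.4532 = 89.12.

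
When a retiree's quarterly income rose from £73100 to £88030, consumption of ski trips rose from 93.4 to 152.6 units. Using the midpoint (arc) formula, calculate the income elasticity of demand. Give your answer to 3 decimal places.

2.597

ΔQ = 152.6 − 93.4 = 59.2; midpoint Q̄ = (93.4 + 152.6)/2 = 123.
ΔI = 88030 − 73100 = 14930; midpoint Ī = (73100 + 88030)/2 = 80565.
η = (ΔQ/Q̄) ÷ (ΔI/Ī) = (59.2/123) ÷ (14930/80565) = 2.597.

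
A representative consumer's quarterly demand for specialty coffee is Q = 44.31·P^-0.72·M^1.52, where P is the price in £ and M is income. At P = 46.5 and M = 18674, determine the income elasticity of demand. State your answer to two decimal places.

1.52

For a multiplicative demand Q = A·P^α·M^β, the income elasticity is β everywhere.
Here β = 1.52, so η = 1.52.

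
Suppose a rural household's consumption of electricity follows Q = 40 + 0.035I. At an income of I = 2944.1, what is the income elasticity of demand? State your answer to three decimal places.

0.720

At I = 2944.1: Q = 143.044.
dQ/dI = 0.035.
η = (dQ/dI)·(I/Q) = 0.035 × (2944.1/143.044) = 0.720.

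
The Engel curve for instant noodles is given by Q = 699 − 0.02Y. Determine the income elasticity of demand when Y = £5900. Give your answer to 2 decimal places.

-0.20

At Y = 5900: Q = 581.000.
dQ/dY = −0.02.
η = (dQ/dY)·(Y/Q) = -0.02 × (5900/581.000) = -0.20.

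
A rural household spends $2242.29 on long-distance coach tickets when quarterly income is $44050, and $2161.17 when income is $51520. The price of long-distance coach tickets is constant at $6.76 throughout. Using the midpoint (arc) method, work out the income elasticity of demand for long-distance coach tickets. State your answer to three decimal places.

With a constant price, Q₁ = 2242.29/6.76 = 331.700 and Q₂ = 2161.17/6.76 = 319.700 (equivalently, work directly with expenditure since P cancels).
Midpoint %ΔQ = (2161.17 − 2242.29)/2201.73 = -0.03684; midpoint %ΔI = (51520 − 44050)/47785 = 0.15633.
η = -0.03684 / 0.15633 = -0.236.

-0.236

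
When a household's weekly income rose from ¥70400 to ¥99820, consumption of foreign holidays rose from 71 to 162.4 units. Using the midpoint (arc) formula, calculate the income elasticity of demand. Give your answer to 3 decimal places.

ΔQ = 162.4 − 71 = 91.4; midpoint Q̄ = (71 + 162.4)/2 = 116.7.
ΔI = 99820 − 70400 = 29420; midpoint Ī = (70400 + 99820)/2 = 85110.
η = (ΔQ/Q̄) ÷ (ΔI/Ī) = (91.4/116.7) ÷ (29420/85110) = 2.266.

2.266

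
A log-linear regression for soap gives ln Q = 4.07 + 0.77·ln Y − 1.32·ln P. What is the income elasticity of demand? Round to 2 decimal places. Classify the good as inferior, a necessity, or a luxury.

In a log-linear demand, the coefficient on ln Y is the income elasticity.
So η = 0.77.
0 < η < 1 ⇒ necessity.

0.77 (necessity)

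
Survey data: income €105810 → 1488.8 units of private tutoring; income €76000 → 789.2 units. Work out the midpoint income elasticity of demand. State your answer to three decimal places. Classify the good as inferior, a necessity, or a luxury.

ΔQ = 789.2 − 1488.8 = -699.6; midpoint Q̄ = (1488.8 + 789.2)/2 = 1139.
ΔI = 76000 − 105810 = -29810; midpoint Ī = (105810 + 76000)/2 = 90905.
η = (ΔQ/Q̄) ÷ (ΔI/Ī) = (-699.6/1139) ÷ (-29810/90905) = 1.873.
η > 1 ⇒ luxury.

1.873 (luxury)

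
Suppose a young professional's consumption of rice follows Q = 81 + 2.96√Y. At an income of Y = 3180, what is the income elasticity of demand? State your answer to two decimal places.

At Y = 3180: Q = 247.919.
dQ/dY = 2.96/(2√Y) = 0.0262451 at this income.
η = (dQ/dY)·(Y/Q) = 0.0262451 × (3180/247.919) = 0.34.

0.34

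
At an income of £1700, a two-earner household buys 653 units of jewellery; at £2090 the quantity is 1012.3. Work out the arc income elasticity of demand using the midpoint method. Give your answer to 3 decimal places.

ΔQ = 1012.3 − 653 = 359.3; midpoint Q̄ = (653 + 1012.3)/2 = 832.65.
ΔI = 2090 − 1700 = 390; midpoint Ī = (1700 + 2090)/2 = 1895.
η = (ΔQ/Q̄) ÷ (ΔI/Ī) = (359.3/832.65) ÷ (390/1895) = 2.097.

2.097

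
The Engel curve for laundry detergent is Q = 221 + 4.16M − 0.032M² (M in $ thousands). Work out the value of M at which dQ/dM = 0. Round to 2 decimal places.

dQ/dM = 4.16 − 0.064M.
The good is inferior where dQ/dM < 0. Setting dQ/dM = 0 gives M = 4.16 / 0.064 = 65.00.

65.00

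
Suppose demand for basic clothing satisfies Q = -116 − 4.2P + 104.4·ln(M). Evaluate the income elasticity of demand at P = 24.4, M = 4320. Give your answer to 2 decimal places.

At P = 24.4, M = 4320: Q = 655.454.
Holding P constant, ∂Q/∂M = 104.4/M = 0.0241667.
η_M = (∂Q/∂M)·(M/Q) = 0.0241667 × (4320/655.454) = 0.16.

0.16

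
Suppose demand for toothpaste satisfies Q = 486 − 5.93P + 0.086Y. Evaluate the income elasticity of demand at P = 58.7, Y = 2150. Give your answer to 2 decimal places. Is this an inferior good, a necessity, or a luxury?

At P = 58.7, Y = 2150: Q = 322.809.
Holding P constant, ∂Q/∂Y = 0.086.
η_Y = (∂Q/∂Y)·(Y/Q) = 0.086 × (2150/322.809) = 0.57.
Since 0 < η < 1, this is a necessity.

0.57 (necessity)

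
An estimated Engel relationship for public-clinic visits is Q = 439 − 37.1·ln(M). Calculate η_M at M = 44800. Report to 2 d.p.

At M = 44800: Q = 41.660.
dQ/dM = -37.1/M = -0.000828125 at this income.
η = (dQ/dM)·(M/Q) = -0.000828125 × (44800/41.660) = -0.89.

-0.89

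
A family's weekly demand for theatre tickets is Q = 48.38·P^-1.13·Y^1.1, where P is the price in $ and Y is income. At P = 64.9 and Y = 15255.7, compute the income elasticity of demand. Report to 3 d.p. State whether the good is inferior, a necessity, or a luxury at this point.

1.100 (luxury)

For a multiplicative demand Q = A·P^α·Y^β, the income elasticity is β everywhere.
Here β = 1.1, so η = 1.100.
Since η > 1, this is a luxury.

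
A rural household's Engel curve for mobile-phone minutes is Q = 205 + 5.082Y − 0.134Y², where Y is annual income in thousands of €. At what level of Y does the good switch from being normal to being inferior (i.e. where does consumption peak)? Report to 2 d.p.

18.96

dQ/dY = 5.082 − 0.268Y.
The good is inferior where dQ/dY < 0. Setting dQ/dY = 0 gives Y = 5.082 / 0.268 = 18.96.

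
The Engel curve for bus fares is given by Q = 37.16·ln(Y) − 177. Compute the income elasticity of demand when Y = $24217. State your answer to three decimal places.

At Y = 24217: Q = 198.123.
dQ/dY = 37.16/Y = 0.00153446 at this income.
η = (dQ/dY)·(Y/Q) = 0.00153446 × (24217/198.123) = 0.188.

0.188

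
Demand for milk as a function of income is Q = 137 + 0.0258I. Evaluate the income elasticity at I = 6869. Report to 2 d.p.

At I = 6869: Q = 314.220.
dQ/dI = 0.0258.
η = (dQ/dI)·(I/Q) = 0.0258 × (6869/314.220) = 0.56.

0.56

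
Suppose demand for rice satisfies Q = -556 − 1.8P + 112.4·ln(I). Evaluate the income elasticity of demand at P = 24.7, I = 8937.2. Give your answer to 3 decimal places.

At P = 24.7, I = 8937.2: Q = 422.153.
Holding P constant, ∂Q/∂I = 112.4/I = 0.0125766.
η_I = (∂Q/∂I)·(I/Q) = 0.0125766 × (8937.2/422.153) = 0.266.

0.266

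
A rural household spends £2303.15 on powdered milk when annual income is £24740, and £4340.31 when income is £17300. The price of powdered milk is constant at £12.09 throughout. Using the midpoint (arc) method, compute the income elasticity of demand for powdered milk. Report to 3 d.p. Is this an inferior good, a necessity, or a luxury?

With a constant price, Q₁ = 2303.15/12.09 = 190.500 and Q₂ = 4340.31/12.09 = 359.000 (equivalently, work directly with expenditure since P cancels).
Midpoint %ΔQ = (4340.31 − 2303.15)/3321.73 = 0.61328; midpoint %ΔI = (17300 − 24740)/21020 = -0.35395.
η = 0.61328 / -0.35395 = -1.733.
η < 0 ⇒ inferior good.

-1.733 (inferior good)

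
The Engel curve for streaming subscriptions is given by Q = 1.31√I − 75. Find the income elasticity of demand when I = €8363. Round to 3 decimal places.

At I = 8363: Q = 44.799.
dQ/dI = 1.31/(2√I) = 0.00716243 at this income.
η = (dQ/dI)·(I/Q) = 0.00716243 × (8363/44.799) = 1.337.

1.337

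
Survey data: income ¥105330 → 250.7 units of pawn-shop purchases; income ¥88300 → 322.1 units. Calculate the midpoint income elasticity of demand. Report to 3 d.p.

-1.417

ΔQ = 322.1 − 250.7 = 71.4; midpoint Q̄ = (250.7 + 322.1)/2 = 286.4.
ΔI = 88300 − 105330 = -17030; midpoint Ī = (105330 + 88300)/2 = 96815.
η = (ΔQ/Q̄) ÷ (ΔI/Ī) = (71.4/286.4) ÷ (-17030/96815) = -1.417.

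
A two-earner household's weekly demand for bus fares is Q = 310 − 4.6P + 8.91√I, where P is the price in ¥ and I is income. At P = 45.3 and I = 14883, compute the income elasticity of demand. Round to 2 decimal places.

0.46

At P = 45.3, I = 14883: Q = 1188.603.
Holding P constant, ∂Q/∂I = 8.91/(2√I) = 0.0365176.
η_I = (∂Q/∂I)·(I/Q) = 0.0365176 × (14883/1188.603) = 0.46.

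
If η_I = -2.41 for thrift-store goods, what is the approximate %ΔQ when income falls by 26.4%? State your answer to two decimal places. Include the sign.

%ΔQ ≈ η × %ΔI = -2.41 × (-26.4%) = 63.62%.

63.62%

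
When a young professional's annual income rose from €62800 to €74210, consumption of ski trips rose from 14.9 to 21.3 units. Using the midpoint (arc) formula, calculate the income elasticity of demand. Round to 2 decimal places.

ΔQ = 21.3 − 14.9 = 6.4; midpoint Q̄ = (14.9 + 21.3)/2 = 18.1.
ΔI = 74210 − 62800 = 11410; midpoint Ī = (62800 + 74210)/2 = 68505.
η = (ΔQ/Q̄) ÷ (ΔI/Ī) = (6.4/18.1) ÷ (11410/68505) = 2.12.

2.12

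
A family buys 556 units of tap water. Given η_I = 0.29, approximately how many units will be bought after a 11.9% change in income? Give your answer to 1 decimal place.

%ΔQ ≈ η × %ΔI = 0.29 × 11.9% = 3.451%.
New Q ≈ 556 × (1 + 0.03451) = 575.2.

575.2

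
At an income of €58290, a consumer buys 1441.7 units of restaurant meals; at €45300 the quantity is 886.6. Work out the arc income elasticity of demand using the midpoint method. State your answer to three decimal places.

1.901

ΔQ = 886.6 − 1441.7 = -555.1; midpoint Q̄ = (1441.7 + 886.6)/2 = 1164.15.
ΔI = 45300 − 58290 = -12990; midpoint Ī = (58290 + 45300)/2 = 51795.
η = (ΔQ/Q̄) ÷ (ΔI/Ī) = (-555.1/1164.15) ÷ (-12990/51795) = 1.901.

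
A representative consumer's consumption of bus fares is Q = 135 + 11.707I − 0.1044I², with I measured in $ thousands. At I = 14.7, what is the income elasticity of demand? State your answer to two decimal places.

0.45

At I = 14.7: Q = 284.5331.
dQ/dI = 11.707 − 0.2088I = 8.63764.
η = (dQ/dI)·(I/Q) = 8.63764 × (14.7/284.5331) = 0.45.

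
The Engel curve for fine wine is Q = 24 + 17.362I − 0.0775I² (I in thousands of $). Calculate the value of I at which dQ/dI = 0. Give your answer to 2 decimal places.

dQ/dI = 17.362 − 0.155I.
The good is inferior where dQ/dI < 0. Setting dQ/dI = 0 gives I = 17.362 / 0.155 = 112.01.

112.01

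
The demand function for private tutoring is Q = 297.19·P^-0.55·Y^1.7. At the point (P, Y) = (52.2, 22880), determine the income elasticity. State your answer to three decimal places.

For a multiplicative demand Q = A·P^α·Y^β, the income elasticity is β everywhere.
Here β = 1.7, so η = 1.700.

1.700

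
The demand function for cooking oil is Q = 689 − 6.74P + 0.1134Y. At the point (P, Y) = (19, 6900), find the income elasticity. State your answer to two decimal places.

At P = 19, Y = 6900: Q = 1343.400.
Holding P constant, ∂Q/∂Y = 0.1134.
η_Y = (∂Q/∂Y)·(Y/Q) = 0.1134 × (6900/1343.400) = 0.58.

0.58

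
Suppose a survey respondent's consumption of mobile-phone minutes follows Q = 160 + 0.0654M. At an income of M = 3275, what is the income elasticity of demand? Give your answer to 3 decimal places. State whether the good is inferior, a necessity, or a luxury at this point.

At M = 3275: Q = 374.185.
dQ/dM = 0.0654.
η = (dQ/dM)·(M/Q) = 0.0654 × (3275/374.185) = 0.572.
Since 0 < η < 1, the good is a necessity.

0.572 (necessity)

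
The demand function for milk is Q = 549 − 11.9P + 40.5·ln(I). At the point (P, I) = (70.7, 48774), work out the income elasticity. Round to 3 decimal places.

0.280

At P = 70.7, I = 48774: Q = 144.866.
Holding P constant, ∂Q/∂I = 40.5/I = 0.00083036.
η_I = (∂Q/∂I)·(I/Q) = 0.00083036 × (48774/144.866) = 0.280.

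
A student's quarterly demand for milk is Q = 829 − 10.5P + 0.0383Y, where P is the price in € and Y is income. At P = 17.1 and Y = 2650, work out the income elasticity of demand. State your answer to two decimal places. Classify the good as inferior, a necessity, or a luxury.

0.14 (necessity)

At P = 17.1, Y = 2650: Q = 750.945.
Holding P constant, ∂Q/∂Y = 0.0383.
η_Y = (∂Q/∂Y)·(Y/Q) = 0.0383 × (2650/750.945) = 0.14.
Since 0 < η < 1, this is a necessity.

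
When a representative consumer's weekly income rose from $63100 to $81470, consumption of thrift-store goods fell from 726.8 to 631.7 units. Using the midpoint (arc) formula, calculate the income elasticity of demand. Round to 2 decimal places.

-0.55

ΔQ = 631.7 − 726.8 = -95.1; midpoint Q̄ = (726.8 + 631.7)/2 = 679.25.
ΔI = 81470 − 63100 = 18370; midpoint Ī = (63100 + 81470)/2 = 72285.
η = (ΔQ/Q̄) ÷ (ΔI/Ī) = (-95.1/679.25) ÷ (18370/72285) = -0.55.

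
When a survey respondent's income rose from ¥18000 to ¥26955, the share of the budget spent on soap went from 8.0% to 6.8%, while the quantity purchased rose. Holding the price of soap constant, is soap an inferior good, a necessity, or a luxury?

Quantity rises but the budget share falls as income rises, so 0 < η < 1.

necessity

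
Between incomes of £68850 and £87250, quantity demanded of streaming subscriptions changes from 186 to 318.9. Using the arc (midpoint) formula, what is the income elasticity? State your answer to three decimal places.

2.233

ΔQ = 318.9 − 186 = 132.9; midpoint Q̄ = (186 + 318.9)/2 = 252.45.
ΔI = 87250 − 68850 = 18400; midpoint Ī = (68850 + 87250)/2 = 78050.
η = (ΔQ/Q̄) ÷ (ΔI/Ī) = (132.9/252.45) ÷ (18400/78050) = 2.233.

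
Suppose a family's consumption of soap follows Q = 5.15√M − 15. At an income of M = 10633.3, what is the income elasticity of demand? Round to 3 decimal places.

At M = 10633.3: Q = 516.057.
dQ/dM = 5.15/(2√M) = 0.0249714 at this income.
η = (dQ/dM)·(M/Q) = 0.0249714 × (10633.3/516.057) = 0.515.

0.515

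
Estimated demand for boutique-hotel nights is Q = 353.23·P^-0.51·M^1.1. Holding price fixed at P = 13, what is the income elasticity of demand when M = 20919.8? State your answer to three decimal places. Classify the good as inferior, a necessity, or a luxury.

1.100 (luxury)

For a multiplicative demand Q = A·P^α·M^β, the income elasticity is β everywhere.
Here β = 1.1, so η = 1.100.
Since η > 1, this is a luxury.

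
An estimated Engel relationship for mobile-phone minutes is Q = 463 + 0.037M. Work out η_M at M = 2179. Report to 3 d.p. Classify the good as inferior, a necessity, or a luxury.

0.148 (necessity)

At M = 2179: Q = 543.623.
dQ/dM = 0.037.
η = (dQ/dM)·(M/Q) = 0.037 × (2179/543.623) = 0.148.
Since 0 < η < 1, the good is a necessity.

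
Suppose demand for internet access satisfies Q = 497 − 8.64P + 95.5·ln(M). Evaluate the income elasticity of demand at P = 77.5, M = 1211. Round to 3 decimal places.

At P = 77.5, M = 1211: Q = 505.374.
Holding P constant, ∂Q/∂M = 95.5/M = 0.0788604.
η_M = (∂Q/∂M)·(M/Q) = 0.0788604 × (1211/505.374) = 0.189.

0.189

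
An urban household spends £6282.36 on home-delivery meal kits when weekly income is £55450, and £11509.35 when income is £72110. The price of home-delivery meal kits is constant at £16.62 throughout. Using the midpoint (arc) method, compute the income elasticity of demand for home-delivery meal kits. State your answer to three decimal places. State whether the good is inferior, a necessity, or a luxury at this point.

2.249 (luxury)

With a constant price, Q₁ = 6282.36/16.62 = 378.000 and Q₂ = 11509.35/16.62 = 692.500 (equivalently, work directly with expenditure since P cancels).
Midpoint %ΔQ = (11509.35 − 6282.36)/8895.86 = 0.58758; midpoint %ΔI = (72110 − 55450)/63780 = 0.26121.
η = 0.58758 / 0.26121 = 2.249.
η > 1 ⇒ luxury.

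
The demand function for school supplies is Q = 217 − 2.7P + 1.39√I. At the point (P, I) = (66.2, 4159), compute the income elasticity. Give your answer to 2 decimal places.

At P = 66.2, I = 4159: Q = 127.902.
Holding P constant, ∂Q/∂I = 1.39/(2√I) = 0.0107768.
η_I = (∂Q/∂I)·(I/Q) = 0.0107768 × (4159/127.902) = 0.35.

0.35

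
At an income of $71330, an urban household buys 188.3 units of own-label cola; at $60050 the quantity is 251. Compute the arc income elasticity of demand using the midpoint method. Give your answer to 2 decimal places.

-1.66

ΔQ = 251 − 188.3 = 62.7; midpoint Q̄ = (188.3 + 251)/2 = 219.65.
ΔI = 60050 − 71330 = -11280; midpoint Ī = (71330 + 60050)/2 = 65690.
η = (ΔQ/Q̄) ÷ (ΔI/Ī) = (62.7/219.65) ÷ (-11280/65690) = -1.66.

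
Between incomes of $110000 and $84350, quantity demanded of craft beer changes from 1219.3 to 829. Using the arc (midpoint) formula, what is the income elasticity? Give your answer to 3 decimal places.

1.444

ΔQ = 829 − 1219.3 = -390.3; midpoint Q̄ = (1219.3 + 829)/2 = 1024.15.
ΔI = 84350 − 110000 = -25650; midpoint Ī = (110000 + 84350)/2 = 97175.
η = (ΔQ/Q̄) ÷ (ΔI/Ī) = (-390.3/1024.15) ÷ (-25650/97175) = 1.444.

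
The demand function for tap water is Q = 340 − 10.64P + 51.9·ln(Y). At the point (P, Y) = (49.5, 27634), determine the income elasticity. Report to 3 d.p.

0.151

At P = 49.5, Y = 27634: Q = 344.091.
Holding P constant, ∂Q/∂Y = 51.9/Y = 0.00187812.
η_Y = (∂Q/∂Y)·(Y/Q) = 0.00187812 × (27634/344.091) = 0.151.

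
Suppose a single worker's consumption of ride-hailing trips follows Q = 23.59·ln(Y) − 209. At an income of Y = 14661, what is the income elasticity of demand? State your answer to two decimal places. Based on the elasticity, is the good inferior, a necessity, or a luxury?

1.36 (luxury)

At Y = 14661: Q = 17.298.
dQ/dY = 23.59/Y = 0.00160903 at this income.
η = (dQ/dY)·(Y/Q) = 0.00160903 × (14661/17.298) = 1.36.
Since η > 1, the good is a luxury.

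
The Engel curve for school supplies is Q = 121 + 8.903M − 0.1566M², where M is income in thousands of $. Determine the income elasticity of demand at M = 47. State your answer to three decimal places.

At M = 47: Q = 193.5116.
dQ/dM = 8.903 − 0.3132M = -5.81740.
η = (dQ/dM)·(M/Q) = -5.81740 × (47/193.5116) = -1.413.

-1.413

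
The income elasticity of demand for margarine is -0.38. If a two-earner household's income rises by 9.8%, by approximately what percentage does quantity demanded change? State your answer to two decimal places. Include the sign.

%ΔQ ≈ η × %ΔI = -0.38 × 9.8% = -3.72%.

-3.72%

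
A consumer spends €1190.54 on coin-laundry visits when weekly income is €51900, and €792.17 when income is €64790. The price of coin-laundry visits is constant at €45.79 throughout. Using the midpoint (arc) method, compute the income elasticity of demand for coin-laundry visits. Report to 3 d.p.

With a constant price, Q₁ = 1190.54/45.79 = 26.000 and Q₂ = 792.17/45.79 = 17.300 (equivalently, work directly with expenditure since P cancels).
Midpoint %ΔQ = (792.17 − 1190.54)/991.36 = -0.40184; midpoint %ΔI = (64790 − 51900)/58345 = 0.22093.
η = -0.40184 / 0.22093 = -1.819.

-1.819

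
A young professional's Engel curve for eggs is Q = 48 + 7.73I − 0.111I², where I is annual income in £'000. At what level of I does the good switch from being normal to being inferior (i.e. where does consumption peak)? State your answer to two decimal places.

34.82

dQ/dI = 7.73 − 0.222I.
The good is inferior where dQ/dI < 0. Setting dQ/dI = 0 gives I = 7.73 / 0.222 = 34.82.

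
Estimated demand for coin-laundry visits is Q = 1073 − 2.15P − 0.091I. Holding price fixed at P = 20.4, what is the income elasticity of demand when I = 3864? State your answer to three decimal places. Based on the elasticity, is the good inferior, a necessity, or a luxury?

At P = 20.4, I = 3864: Q = 677.516.
Holding P constant, ∂Q/∂I = −0.091.
η_I = (∂Q/∂I)·(I/Q) = -0.091 × (3864/677.516) = -0.519.
Since η < 0, this is an inferior good.

-0.519 (inferior good)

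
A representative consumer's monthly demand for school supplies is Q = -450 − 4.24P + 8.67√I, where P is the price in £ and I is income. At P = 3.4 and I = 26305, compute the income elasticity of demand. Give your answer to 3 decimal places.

At P = 3.4, I = 26305: Q = 941.755.
Holding P constant, ∂Q/∂I = 8.67/(2√I) = 0.0267282.
η_I = (∂Q/∂I)·(I/Q) = 0.0267282 × (26305/941.755) = 0.747.

0.747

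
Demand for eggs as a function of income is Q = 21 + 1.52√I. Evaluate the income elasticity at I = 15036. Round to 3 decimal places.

At I = 15036: Q = 207.384.
dQ/dI = 1.52/(2√I) = 0.00619794 at this income.
η = (dQ/dI)·(I/Q) = 0.00619794 × (15036/207.384) = 0.449.

0.449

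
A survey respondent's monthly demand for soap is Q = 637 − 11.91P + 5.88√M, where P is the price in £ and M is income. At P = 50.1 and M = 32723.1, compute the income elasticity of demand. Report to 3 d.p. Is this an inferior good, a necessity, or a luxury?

At P = 50.1, M = 32723.1: Q = 1103.973.
Holding P constant, ∂Q/∂M = 5.88/(2√M) = 0.0162525.
η_M = (∂Q/∂M)·(M/Q) = 0.0162525 × (32723.1/1103.973) = 0.482.
Since 0 < η < 1, this is a necessity.

0.482 (necessity)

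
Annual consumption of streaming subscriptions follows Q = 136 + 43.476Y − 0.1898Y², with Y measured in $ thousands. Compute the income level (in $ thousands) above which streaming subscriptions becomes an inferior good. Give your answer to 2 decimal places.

dQ/dY = 43.476 − 0.3796Y.
The good is inferior where dQ/dY < 0. Setting dQ/dY = 0 gives Y = 43.476 / 0.3796 = 114.53.

114.53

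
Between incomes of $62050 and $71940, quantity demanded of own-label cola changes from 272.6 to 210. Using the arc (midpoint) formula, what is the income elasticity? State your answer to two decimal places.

ΔQ = 210 − 272.6 = -62.6; midpoint Q̄ = (272.6 + 210)/2 = 241.3.
ΔI = 71940 − 62050 = 9890; midpoint Ī = (62050 + 71940)/2 = 66995.
η = (ΔQ/Q̄) ÷ (ΔI/Ī) = (-62.6/241.3) ÷ (9890/66995) = -1.76.

-1.76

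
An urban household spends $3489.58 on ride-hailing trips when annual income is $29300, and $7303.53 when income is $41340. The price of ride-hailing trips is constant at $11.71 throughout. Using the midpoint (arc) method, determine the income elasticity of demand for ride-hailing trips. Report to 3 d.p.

With a constant price, Q₁ = 3489.58/11.71 = 298.000 and Q₂ = 7303.53/11.71 = 623.700 (equivalently, work directly with expenditure since P cancels).
Midpoint %ΔQ = (7303.53 − 3489.58)/5396.56 = 0.70674; midpoint %ΔI = (41340 − 29300)/35320 = 0.34088.
η = 0.70674 / 0.34088 = 2.073.

2.073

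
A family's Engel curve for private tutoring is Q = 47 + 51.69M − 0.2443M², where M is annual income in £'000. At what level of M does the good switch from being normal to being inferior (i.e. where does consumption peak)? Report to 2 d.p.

dQ/dM = 51.69 − 0.4886M.
The good is inferior where dQ/dM < 0. Setting dQ/dM = 0 gives M = 51.69 / 0.4886 = 105.79.

105.79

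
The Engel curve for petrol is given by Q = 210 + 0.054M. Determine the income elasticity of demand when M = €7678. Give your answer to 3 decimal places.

At M = 7678: Q = 624.612.
dQ/dM = 0.054.
η = (dQ/dM)·(M/Q) = 0.054 × (7678/624.612) = 0.664.

0.664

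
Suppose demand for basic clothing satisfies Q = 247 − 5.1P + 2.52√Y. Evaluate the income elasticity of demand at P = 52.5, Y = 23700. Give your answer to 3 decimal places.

0.528

At P = 52.5, Y = 23700: Q = 367.199.
Holding P constant, ∂Q/∂Y = 2.52/(2√Y) = 0.00818458.
η_Y = (∂Q/∂Y)·(Y/Q) = 0.00818458 × (23700/367.199) = 0.528.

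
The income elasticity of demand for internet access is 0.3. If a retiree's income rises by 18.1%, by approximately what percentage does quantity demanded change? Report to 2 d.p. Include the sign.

%ΔQ ≈ η × %ΔI = 0.3 × 18.1% = 5.43%.

5.43%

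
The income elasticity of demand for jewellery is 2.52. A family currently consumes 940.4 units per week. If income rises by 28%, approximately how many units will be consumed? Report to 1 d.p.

1603.9

%ΔQ ≈ η × %ΔI = 2.52 × 28% = 70.56%.
New Q ≈ 940.4 × (1 + 0.7056) = 1603.9.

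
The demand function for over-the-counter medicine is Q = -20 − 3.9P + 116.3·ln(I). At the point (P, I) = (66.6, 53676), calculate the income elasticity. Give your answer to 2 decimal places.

0.12

At P = 66.6, I = 53676: Q = 986.851.
Holding P constant, ∂Q/∂I = 116.3/I = 0.0021667.
η_I = (∂Q/∂I)·(I/Q) = 0.0021667 × (53676/986.851) = 0.12.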